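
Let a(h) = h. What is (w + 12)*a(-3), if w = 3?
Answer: -45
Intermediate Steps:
(w + 12)*a(-3) = (3 + 12)*(-3) = 15*(-3) = -45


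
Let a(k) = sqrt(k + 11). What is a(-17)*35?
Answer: 35*I*sqrt(6) ≈ 85.732*I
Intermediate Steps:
a(k) = sqrt(11 + k)
a(-17)*35 = sqrt(11 - 17)*35 = sqrt(-6)*35 = (I*sqrt(6))*35 = 35*I*sqrt(6)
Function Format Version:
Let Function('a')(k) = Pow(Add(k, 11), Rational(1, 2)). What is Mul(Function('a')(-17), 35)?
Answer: Mul(35, I, Pow(6, Rational(1, 2))) ≈ Mul(85.732, I)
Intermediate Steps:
Function('a')(k) = Pow(Add(11, k), Rational(1, 2))
Mul(Function('a')(-17), 35) = Mul(Pow(Add(11, -17), Rational(1, 2)), 35) = Mul(Pow(-6, Rational(1, 2)), 35) = Mul(Mul(I, Pow(6, Rational(1, 2))), 35) = Mul(35, I, Pow(6, Rational(1, 2)))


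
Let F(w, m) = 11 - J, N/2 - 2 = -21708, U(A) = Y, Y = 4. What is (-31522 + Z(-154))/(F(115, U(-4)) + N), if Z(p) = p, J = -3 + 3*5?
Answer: 31676/43413 ≈ 0.72964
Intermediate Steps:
J = 12 (J = -3 + 15 = 12)
U(A) = 4
N = -43412 (N = 4 + 2*(-21708) = 4 - 43416 = -43412)
F(w, m) = -1 (F(w, m) = 11 - 1*12 = 11 - 12 = -1)
(-31522 + Z(-154))/(F(115, U(-4)) + N) = (-31522 - 154)/(-1 - 43412) = -31676/(-43413) = -31676*(-1/43413) = 31676/43413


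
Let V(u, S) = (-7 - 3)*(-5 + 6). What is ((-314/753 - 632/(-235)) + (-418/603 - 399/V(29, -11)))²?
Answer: 8706382402812677521/5060317691528100 ≈ 1720.5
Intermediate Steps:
V(u, S) = -10 (V(u, S) = -10*1 = -10)
((-314/753 - 632/(-235)) + (-418/603 - 399/V(29, -11)))² = ((-314/753 - 632/(-235)) + (-418/603 - 399/(-10)))² = ((-314*1/753 - 632*(-1/235)) + (-418*1/603 - 399*(-⅒)))² = ((-314/753 + 632/235) + (-418/603 + 399/10))² = (402106/176955 + 236417/6030)² = (2950657961/71135910)² = 8706382402812677521/5060317691528100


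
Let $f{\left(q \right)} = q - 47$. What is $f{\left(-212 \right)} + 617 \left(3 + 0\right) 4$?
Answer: $7145$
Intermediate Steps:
$f{\left(q \right)} = -47 + q$
$f{\left(-212 \right)} + 617 \left(3 + 0\right) 4 = \left(-47 - 212\right) + 617 \left(3 + 0\right) 4 = -259 + 617 \cdot 3 \cdot 4 = -259 + 617 \cdot 12 = -259 + 7404 = 7145$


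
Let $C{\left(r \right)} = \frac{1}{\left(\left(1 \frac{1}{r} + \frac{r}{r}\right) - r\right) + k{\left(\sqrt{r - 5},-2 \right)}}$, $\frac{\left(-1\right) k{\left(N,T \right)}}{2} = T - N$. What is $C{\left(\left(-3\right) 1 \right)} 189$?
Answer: $\frac{13041}{817} - \frac{6804 i \sqrt{2}}{817} \approx 15.962 - 11.778 i$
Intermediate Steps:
$k{\left(N,T \right)} = - 2 T + 2 N$ ($k{\left(N,T \right)} = - 2 \left(T - N\right) = - 2 T + 2 N$)
$C{\left(r \right)} = \frac{1}{5 + \frac{1}{r} - r + 2 \sqrt{-5 + r}}$ ($C{\left(r \right)} = \frac{1}{\left(\left(1 \frac{1}{r} + \frac{r}{r}\right) - r\right) + \left(\left(-2\right) \left(-2\right) + 2 \sqrt{r - 5}\right)} = \frac{1}{\left(\left(\frac{1}{r} + 1\right) - r\right) + \left(4 + 2 \sqrt{-5 + r}\right)} = \frac{1}{\left(\left(1 + \frac{1}{r}\right) - r\right) + \left(4 + 2 \sqrt{-5 + r}\right)} = \frac{1}{\left(1 + \frac{1}{r} - r\right) + \left(4 + 2 \sqrt{-5 + r}\right)} = \frac{1}{5 + \frac{1}{r} - r + 2 \sqrt{-5 + r}}$)
$C{\left(\left(-3\right) 1 \right)} 189 = \frac{\left(-3\right) 1}{1 - 3 - \left(\left(-3\right) 1\right)^{2} + 2 \left(\left(-3\right) 1\right) \left(2 + \sqrt{-5 - 3}\right)} 189 = - \frac{3}{1 - 3 - \left(-3\right)^{2} + 2 \left(-3\right) \left(2 + \sqrt{-5 - 3}\right)} 189 = - \frac{3}{1 - 3 - 9 + 2 \left(-3\right) \left(2 + \sqrt{-8}\right)} 189 = - \frac{3}{1 - 3 - 9 + 2 \left(-3\right) \left(2 + 2 i \sqrt{2}\right)} 189 = - \frac{3}{1 - 3 - 9 - \left(12 + 12 i \sqrt{2}\right)} 189 = - \frac{3}{-23 - 12 i \sqrt{2}} \cdot 189 = - \frac{567}{-23 - 12 i \sqrt{2}}$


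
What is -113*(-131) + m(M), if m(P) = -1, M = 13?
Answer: 14802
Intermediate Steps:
-113*(-131) + m(M) = -113*(-131) - 1 = 14803 - 1 = 14802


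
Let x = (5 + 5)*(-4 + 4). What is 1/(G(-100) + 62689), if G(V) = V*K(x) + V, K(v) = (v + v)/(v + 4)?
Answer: 1/62589 ≈ 1.5977e-5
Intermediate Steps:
x = 0 (x = 10*0 = 0)
K(v) = 2*v/(4 + v) (K(v) = (2*v)/(4 + v) = 2*v/(4 + v))
G(V) = V (G(V) = V*(2*0/(4 + 0)) + V = V*(2*0/4) + V = V*(2*0*(1/4)) + V = V*0 + V = 0 + V = V)
1/(G(-100) + 62689) = 1/(-100 + 62689) = 1/62589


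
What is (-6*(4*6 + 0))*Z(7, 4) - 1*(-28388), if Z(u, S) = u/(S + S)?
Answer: 28262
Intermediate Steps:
Z(u, S) = u/(2*S) (Z(u, S) = u/((2*S)) = u*(1/(2*S)) = u/(2*S))
(-6*(4*6 + 0))*Z(7, 4) - 1*(-28388) = (-6*(4*6 + 0))*((½)*7/4) - 1*(-28388) = (-6*(24 + 0))*((½)*7*(¼)) + 28388 = -6*24*(7/8) + 28388 = -144*7/8 + 28388 = -126 + 28388 = 28262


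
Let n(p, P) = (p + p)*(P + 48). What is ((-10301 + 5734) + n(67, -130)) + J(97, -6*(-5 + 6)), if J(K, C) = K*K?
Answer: -6146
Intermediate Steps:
n(p, P) = 2*p*(48 + P) (n(p, P) = (2*p)*(48 + P) = 2*p*(48 + P))
J(K, C) = K**2
((-10301 + 5734) + n(67, -130)) + J(97, -6*(-5 + 6)) = ((-10301 + 5734) + 2*67*(48 - 130)) + 97**2 = (-4567 + 2*67*(-82)) + 9409 = (-4567 - 10988) + 9409 = -15555 + 9409 = -6146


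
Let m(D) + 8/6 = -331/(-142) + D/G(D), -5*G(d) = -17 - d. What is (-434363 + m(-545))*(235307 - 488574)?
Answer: 4123989431251823/37488 ≈ 1.1001e+11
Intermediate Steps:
G(d) = 17/5 + d/5 (G(d) = -(-17 - d)/5 = 17/5 + d/5)
m(D) = 425/426 + D/(17/5 + D/5) (m(D) = -4/3 + (-331/(-142) + D/(17/5 + D/5)) = -4/3 + (-331*(-1/142) + D/(17/5 + D/5)) = -4/3 + (331/142 + D/(17/5 + D/5)) = 425/426 + D/(17/5 + D/5))
(-434363 + m(-545))*(235307 - 488574) = (-434363 + 5*(1445 + 511*(-545))/(426*(17 - 545)))*(235307 - 488574) = (-434363 + (5/426)*(1445 - 278495)/(-528))*(-253267) = (-434363 + (5/426)*(-1/528)*(-277050))*(-253267) = (-434363 + 230875/37488)*(-253267) = -16283169269/37488*(-253267) = 4123989431251823/37488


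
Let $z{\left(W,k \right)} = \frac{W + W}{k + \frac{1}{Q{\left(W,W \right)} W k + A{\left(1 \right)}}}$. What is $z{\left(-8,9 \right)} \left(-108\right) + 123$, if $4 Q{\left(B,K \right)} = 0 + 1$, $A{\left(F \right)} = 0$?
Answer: $\frac{50907}{161} \approx 316.19$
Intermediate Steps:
$Q{\left(B,K \right)} = \frac{1}{4}$ ($Q{\left(B,K \right)} = \frac{0 + 1}{4} = \frac{1}{4} \cdot 1 = \frac{1}{4}$)
$z{\left(W,k \right)} = \frac{2 W}{k + \frac{4}{W k}}$ ($z{\left(W,k \right)} = \frac{W + W}{k + \frac{1}{\frac{W}{4} k + 0}} = \frac{2 W}{k + \frac{1}{\frac{W k}{4} + 0}} = \frac{2 W}{k + \frac{1}{\frac{1}{4} W k}} = \frac{2 W}{k + \frac{4}{W k}}$)
$z{\left(-8,9 \right)} \left(-108\right) + 123 = 2 \cdot 9 \left(-8\right)^{2} \frac{1}{4 - 8 \cdot 9^{2}} \left(-108\right) + 123 = 2 \cdot 9 \cdot 64 \frac{1}{4 - 648} \left(-108\right) + 123 = 2 \cdot 9 \cdot 64 \frac{1}{-644} \left(-108\right) + 123 = 2 \cdot 9 \cdot 64 \left(- \frac{1}{644}\right) \left(-108\right) + 123 = \left(- \frac{288}{161}\right) \left(-108\right) + 123 = \frac{31104}{161} + 123 = \frac{50907}{161}$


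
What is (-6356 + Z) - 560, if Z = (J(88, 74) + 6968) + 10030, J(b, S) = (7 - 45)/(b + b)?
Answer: 887197/88 ≈ 10082.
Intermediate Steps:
J(b, S) = -19/b (J(b, S) = -38*1/(2*b) = -19/b)
Z = 1495805/88 (Z = (-19/88 + 6968) + 10030 = 613165/88 + 10030 = 1495805/88 ≈ 16998.)
(-6356 + Z) - 560 = (-6356 + 1495805/88) - 560 = 936477/88 - 560 = 887197/88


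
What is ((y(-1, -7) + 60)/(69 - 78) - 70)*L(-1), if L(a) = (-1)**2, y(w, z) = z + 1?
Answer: -76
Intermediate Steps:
y(w, z) = 1 + z
L(a) = 1
((y(-1, -7) + 60)/(69 - 78) - 70)*L(-1) = (((1 - 7) + 60)/(69 - 78) - 70)*1 = ((-6 + 60)/(-9) - 70)*1 = (54*(-1/9) - 70)*1 = (-6 - 70)*1 = -76*1 = -76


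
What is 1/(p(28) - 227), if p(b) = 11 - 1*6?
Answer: -1/222 ≈ -0.0045045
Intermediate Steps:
p(b) = 5 (p(b) = 11 - 6 = 5)
1/(p(28) - 227) = 1/(5 - 227) = 1/(-222) = -1/222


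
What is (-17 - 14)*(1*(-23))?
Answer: 713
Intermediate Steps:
(-17 - 14)*(1*(-23)) = -31*(-23) = 713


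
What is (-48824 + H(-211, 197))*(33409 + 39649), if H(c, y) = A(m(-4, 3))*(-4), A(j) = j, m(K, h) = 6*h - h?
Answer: -3571367272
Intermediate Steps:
m(K, h) = 5*h
H(c, y) = -60 (H(c, y) = (5*3)*(-4) = 15*(-4) = -60)
(-48824 + H(-211, 197))*(33409 + 39649) = (-48824 - 60)*(33409 + 39649) = -48884*73058 = -3571367272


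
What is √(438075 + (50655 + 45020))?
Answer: 25*√854 ≈ 730.58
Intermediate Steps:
√(438075 + (50655 + 45020)) = √(438075 + 95675) = √533750 = 25*√854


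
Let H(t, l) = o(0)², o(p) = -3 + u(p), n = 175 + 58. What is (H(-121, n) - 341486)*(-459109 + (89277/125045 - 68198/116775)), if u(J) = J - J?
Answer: 457850131569331581394/2920425975 ≈ 1.5678e+11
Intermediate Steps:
n = 233
u(J) = 0
o(p) = -3 (o(p) = -3 + 0 = -3)
H(t, l) = 9 (H(t, l) = (-3)² = 9)
(H(-121, n) - 341486)*(-459109 + (89277/125045 - 68198/116775)) = (9 - 341486)*(-459109 + (89277/125045 - 68198/116775)) = -341477*(-459109 + (89277*(1/125045) - 68198*1/116775)) = -341477*(-459109 + (89277/125045 - 68198/116775)) = -341477*(-459109 + 379500553/2920425975) = -341477*(-1340793469455722/2920425975) = 457850131569331581394/2920425975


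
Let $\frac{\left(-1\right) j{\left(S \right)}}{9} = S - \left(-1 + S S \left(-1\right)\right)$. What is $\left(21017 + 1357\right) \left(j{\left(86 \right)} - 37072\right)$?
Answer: $-2336270706$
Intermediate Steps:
$j{\left(S \right)} = -9 - 9 S - 9 S^{2}$ ($j{\left(S \right)} = - 9 \left(S - \left(-1 + S S \left(-1\right)\right)\right) = - 9 \left(S - \left(-1 + S \left(- S\right)\right)\right) = - 9 \left(S - \left(-1 - S^{2}\right)\right) = - 9 \left(S + \left(1 + S^{2}\right)\right) = - 9 \left(1 + S + S^{2}\right) = -9 - 9 S - 9 S^{2}$)
$\left(21017 + 1357\right) \left(j{\left(86 \right)} - 37072\right) = \left(21017 + 1357\right) \left(\left(-9 - 774 - 9 \cdot 86^{2}\right) - 37072\right) = 22374 \left(\left(-9 - 774 - 66564\right) - 37072\right) = 22374 \left(-67347 - 37072\right) = 22374 \left(-104419\right) = -2336270706$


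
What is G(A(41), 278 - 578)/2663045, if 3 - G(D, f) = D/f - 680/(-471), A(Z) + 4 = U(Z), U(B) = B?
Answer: 79109/125429419500 ≈ 6.3071e-7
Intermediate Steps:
A(Z) = -4 + Z
G(D, f) = 733/471 - D/f (G(D, f) = 3 - (D/f - 680/(-471)) = 3 - (D/f - 680*(-1/471)) = 3 - (D/f + 680/471) = 3 - (680/471 + D/f) = 3 + (-680/471 - D/f) = 733/471 - D/f)
G(A(41), 278 - 578)/2663045 = (733/471 - (-4 + 41)/(278 - 578))/2663045 = (733/471 - 1*37/(-300))*(1/2663045) = (733/471 - 1*37*(-1/300))*(1/2663045) = (733/471 + 37/300)*(1/2663045) = (79109/47100)*(1/2663045) = 79109/125429419500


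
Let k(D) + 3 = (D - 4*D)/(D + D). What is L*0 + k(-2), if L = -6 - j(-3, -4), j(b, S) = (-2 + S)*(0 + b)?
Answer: -9/2 ≈ -4.5000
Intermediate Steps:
k(D) = -9/2 (k(D) = -3 + (D - 4*D)/(D + D) = -3 + (-3*D)/((2*D)) = -3 + (-3*D)*(1/(2*D)) = -3 - 3/2 = -9/2)
j(b, S) = b*(-2 + S) (j(b, S) = (-2 + S)*b = b*(-2 + S))
L = -24 (L = -6 - (-3)*(-2 - 4) = -6 - (-3)*(-6) = -6 - 1*18 = -6 - 18 = -24)
L*0 + k(-2) = -24*0 - 9/2 = 0 - 9/2 = -9/2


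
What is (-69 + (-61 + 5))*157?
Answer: -19625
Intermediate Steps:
(-69 + (-61 + 5))*157 = (-69 - 56)*157 = -125*157 = -19625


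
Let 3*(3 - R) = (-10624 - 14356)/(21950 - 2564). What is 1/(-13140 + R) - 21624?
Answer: -8260331981871/381998333 ≈ -21624.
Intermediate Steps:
R = 99727/29079 (R = 3 - (-10624 - 14356)/(3*(21950 - 2564)) = 3 - (-24980)/(3*19386) = 3 - ⅓*(-12490/9693) = 3 + 12490/29079 = 99727/29079 ≈ 3.4295)
1/(-13140 + R) - 21624 = 1/(-13140 + 99727/29079) - 21624 = 1/(-381998333/29079) - 21624 = -29079/381998333 - 21624 = -8260331981871/381998333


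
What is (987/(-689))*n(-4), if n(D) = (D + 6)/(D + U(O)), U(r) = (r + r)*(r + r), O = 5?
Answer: -329/11024 ≈ -0.029844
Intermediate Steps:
U(r) = 4*r² (U(r) = (2*r)*(2*r) = 4*r²)
n(D) = (6 + D)/(100 + D) (n(D) = (D + 6)/(D + 4*5²) = (6 + D)/(D + 4*25) = (6 + D)/(D + 100) = (6 + D)/(100 + D))
(987/(-689))*n(-4) = (987/(-689))*((6 - 4)/(100 - 4)) = (987*(-1/689))*(2/96) = -329*2/22048 = -987/689*1/48 = -329/11024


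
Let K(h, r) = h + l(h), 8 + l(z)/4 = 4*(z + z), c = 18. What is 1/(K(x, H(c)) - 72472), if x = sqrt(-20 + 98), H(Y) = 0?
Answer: -4028/292041393 - 11*sqrt(78)/1752248358 ≈ -1.3848e-5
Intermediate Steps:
x = sqrt(78) ≈ 8.8318
l(z) = -32 + 32*z (l(z) = -32 + 4*(4*(z + z)) = -32 + 4*(4*(2*z)) = -32 + 4*(8*z) = -32 + 32*z)
K(h, r) = -32 + 33*h (K(h, r) = h + (-32 + 32*h) = -32 + 33*h)
1/(K(x, H(c)) - 72472) = 1/((-32 + 33*sqrt(78)) - 72472) = 1/(-72504 + 33*sqrt(78))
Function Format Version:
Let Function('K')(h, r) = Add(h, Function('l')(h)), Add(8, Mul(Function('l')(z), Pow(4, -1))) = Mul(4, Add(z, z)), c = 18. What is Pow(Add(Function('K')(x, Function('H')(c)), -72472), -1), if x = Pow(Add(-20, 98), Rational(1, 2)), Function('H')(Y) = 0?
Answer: Add(Rational(-4028, 292041393), Mul(Rational(-11, 1752248358), Pow(78, Rational(1, 2)))) ≈ -1.3848e-5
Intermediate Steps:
x = Pow(78, Rational(1, 2)) ≈ 8.8318
Function('l')(z) = Add(-32, Mul(32, z)) (Function('l')(z) = Add(-32, Mul(4, Mul(4, Add(z, z)))) = Add(-32, Mul(4, Mul(4, Mul(2, z)))) = Add(-32, Mul(4, Mul(8, z))) = Add(-32, Mul(32, z)))
Function('K')(h, r) = Add(-32, Mul(33, h)) (Function('K')(h, r) = Add(h, Add(-32, Mul(32, h))) = Add(-32, Mul(33, h)))
Pow(Add(Function('K')(x, Function('H')(c)), -72472), -1) = Pow(Add(Add(-32, Mul(33, Pow(78, Rational(1, 2)))), -72472), -1) = Pow(Add(-72504, Mul(33, Pow(78, Rational(1, 2)))), -1)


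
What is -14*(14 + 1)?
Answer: -210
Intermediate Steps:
-14*(14 + 1) = -14*15 = -210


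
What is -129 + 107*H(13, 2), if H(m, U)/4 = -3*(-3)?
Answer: 3723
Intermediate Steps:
H(m, U) = 36 (H(m, U) = 4*(-3*(-3)) = 4*9 = 36)
-129 + 107*H(13, 2) = -129 + 107*36 = -129 + 3852 = 3723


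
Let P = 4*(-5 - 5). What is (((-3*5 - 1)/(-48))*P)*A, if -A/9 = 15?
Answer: 1800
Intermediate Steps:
A = -135 (A = -9*15 = -135)
P = -40 (P = 4*(-10) = -40)
(((-3*5 - 1)/(-48))*P)*A = (((-3*5 - 1)/(-48))*(-40))*(-135) = (((-15 - 1)*(-1/48))*(-40))*(-135) = (-16*(-1/48)*(-40))*(-135) = ((1/3)*(-40))*(-135) = -40/3*(-135) = 1800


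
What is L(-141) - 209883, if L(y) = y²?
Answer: -190002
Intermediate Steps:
L(-141) - 209883 = (-141)² - 209883 = 19881 - 209883 = -190002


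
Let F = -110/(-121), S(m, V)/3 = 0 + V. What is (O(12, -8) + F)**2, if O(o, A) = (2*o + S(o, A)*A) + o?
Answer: 6340324/121 ≈ 52399.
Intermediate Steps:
S(m, V) = 3*V (S(m, V) = 3*(0 + V) = 3*V)
F = 10/11 (F = -110*(-1/121) = 10/11 ≈ 0.90909)
O(o, A) = 3*o + 3*A**2 (O(o, A) = (2*o + (3*A)*A) + o = (2*o + 3*A**2) + o = 3*o + 3*A**2)
(O(12, -8) + F)**2 = ((3*12 + 3*(-8)**2) + 10/11)**2 = ((36 + 3*64) + 10/11)**2 = ((36 + 192) + 10/11)**2 = (228 + 10/11)**2 = (2518/11)**2 = 6340324/121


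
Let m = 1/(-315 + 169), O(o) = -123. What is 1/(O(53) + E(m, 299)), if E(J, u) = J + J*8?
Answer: -146/17967 ≈ -0.0081260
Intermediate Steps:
m = -1/146 (m = 1/(-146) = -1/146 ≈ -0.0068493)
E(J, u) = 9*J (E(J, u) = J + 8*J = 9*J)
1/(O(53) + E(m, 299)) = 1/(-123 + 9*(-1/146)) = 1/(-123 - 9/146) = 1/(-17967/146) = -146/17967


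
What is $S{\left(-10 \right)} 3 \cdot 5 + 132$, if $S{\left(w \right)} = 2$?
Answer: $162$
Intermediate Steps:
$S{\left(-10 \right)} 3 \cdot 5 + 132 = 2 \cdot 3 \cdot 5 + 132 = 2 \cdot 15 + 132 = 30 + 132 = 162$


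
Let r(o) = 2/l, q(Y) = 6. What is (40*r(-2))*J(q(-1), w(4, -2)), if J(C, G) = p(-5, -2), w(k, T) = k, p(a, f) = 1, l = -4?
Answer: -20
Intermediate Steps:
J(C, G) = 1
r(o) = -1/2 (r(o) = 2/(-4) = 2*(-1/4) = -1/2)
(40*r(-2))*J(q(-1), w(4, -2)) = (40*(-1/2))*1 = -20*1 = -20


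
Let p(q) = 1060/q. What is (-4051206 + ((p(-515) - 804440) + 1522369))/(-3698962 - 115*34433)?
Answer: 38147527/87650219 ≈ 0.43522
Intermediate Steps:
(-4051206 + ((p(-515) - 804440) + 1522369))/(-3698962 - 115*34433) = (-4051206 + ((1060/(-515) - 804440) + 1522369))/(-3698962 - 115*34433) = (-4051206 + ((1060*(-1/515) - 804440) + 1522369))/(-3698962 - 3959795) = (-4051206 + ((-212/103 - 804440) + 1522369))/(-7658757) = (-4051206 + (-82857532/103 + 1522369))*(-1/7658757) = (-4051206 + 73946475/103)*(-1/7658757) = -343327743/103*(-1/7658757) = 38147527/87650219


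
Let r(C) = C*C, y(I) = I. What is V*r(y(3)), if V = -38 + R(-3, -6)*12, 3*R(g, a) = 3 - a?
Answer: -18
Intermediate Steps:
R(g, a) = 1 - a/3 (R(g, a) = (3 - a)/3 = 1 - a/3)
V = -2 (V = -38 + (1 - ⅓*(-6))*12 = -38 + (1 + 2)*12 = -38 + 3*12 = -38 + 36 = -2)
r(C) = C²
V*r(y(3)) = -2*3² = -2*9 = -18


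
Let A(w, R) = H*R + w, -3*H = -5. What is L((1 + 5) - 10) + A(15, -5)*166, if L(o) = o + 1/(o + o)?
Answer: 26461/24 ≈ 1102.5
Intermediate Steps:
H = 5/3 (H = -⅓*(-5) = 5/3 ≈ 1.6667)
A(w, R) = w + 5*R/3 (A(w, R) = 5*R/3 + w = w + 5*R/3)
L(o) = o + 1/(2*o)
L((1 + 5) - 10) + A(15, -5)*166 = (((1 + 5) - 10) + 1/(2*((1 + 5) - 10))) + (15 + (5/3)*(-5))*166 = ((6 - 10) + 1/(2*(6 - 10))) + (15 - 25/3)*166 = (-4 + (½)/(-4)) + (20/3)*166 = (-4 + (½)*(-¼)) + 3320/3 = (-4 - ⅛) + 3320/3 = -33/8 + 3320/3 = 26461/24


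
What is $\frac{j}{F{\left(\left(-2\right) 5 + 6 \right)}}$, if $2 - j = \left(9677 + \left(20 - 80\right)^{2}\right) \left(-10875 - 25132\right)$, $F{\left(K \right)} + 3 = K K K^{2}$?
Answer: $\frac{478064941}{253} \approx 1.8896 \cdot 10^{6}$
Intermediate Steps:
$F{\left(K \right)} = -3 + K^{4}$ ($F{\left(K \right)} = -3 + K K K^{2} = -3 + K^{2} K^{2} = -3 + K^{4}$)
$j = 478064941$ ($j = 2 - \left(9677 + \left(20 - 80\right)^{2}\right) \left(-10875 - 25132\right) = 2 - \left(9677 + \left(-60\right)^{2}\right) \left(-36007\right) = 2 - \left(9677 + 3600\right) \left(-36007\right) = 2 - 13277 \left(-36007\right) = 2 - -478064939 = 2 + 478064939 = 478064941$)
$\frac{j}{F{\left(\left(-2\right) 5 + 6 \right)}} = \frac{478064941}{-3 + \left(\left(-2\right) 5 + 6\right)^{4}} = \frac{478064941}{-3 + \left(-10 + 6\right)^{4}} = \frac{478064941}{-3 + \left(-4\right)^{4}} = \frac{478064941}{-3 + 256} = \frac{478064941}{253}$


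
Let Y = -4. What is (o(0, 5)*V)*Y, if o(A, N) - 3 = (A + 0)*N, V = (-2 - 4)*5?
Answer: 360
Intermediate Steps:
V = -30 (V = -6*5 = -30)
o(A, N) = 3 + A*N (o(A, N) = 3 + (A + 0)*N = 3 + A*N)
(o(0, 5)*V)*Y = ((3 + 0*5)*(-30))*(-4) = ((3 + 0)*(-30))*(-4) = (3*(-30))*(-4) = -90*(-4) = 360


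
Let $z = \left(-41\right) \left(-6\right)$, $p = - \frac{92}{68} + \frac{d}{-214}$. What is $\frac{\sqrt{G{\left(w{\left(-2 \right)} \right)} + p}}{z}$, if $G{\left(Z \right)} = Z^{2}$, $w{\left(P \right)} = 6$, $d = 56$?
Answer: $\frac{\sqrt{113772993}}{447474} \approx 0.023837$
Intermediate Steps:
$p = - \frac{2937}{1819}$ ($p = - \frac{92}{68} + \frac{56}{-214} = \left(-92\right) \frac{1}{68} + 56 \left(- \frac{1}{214}\right) = - \frac{23}{17} - \frac{28}{107} = - \frac{2937}{1819} \approx -1.6146$)
$z = 246$
$\frac{\sqrt{G{\left(w{\left(-2 \right)} \right)} + p}}{z} = \frac{\sqrt{6^{2} - \frac{2937}{1819}}}{246} = \sqrt{36 - \frac{2937}{1819}} \cdot \frac{1}{246} = \sqrt{\frac{62547}{1819}} \cdot \frac{1}{246} = \frac{\sqrt{113772993}}{1819} \cdot \frac{1}{246} = \frac{\sqrt{113772993}}{447474}$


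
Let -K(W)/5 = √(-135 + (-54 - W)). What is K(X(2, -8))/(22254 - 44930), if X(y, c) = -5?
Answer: 5*I*√46/11338 ≈ 0.002991*I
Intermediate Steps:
K(W) = -5*√(-189 - W) (K(W) = -5*√(-135 + (-54 - W)) = -5*√(-189 - W))
K(X(2, -8))/(22254 - 44930) = (-5*√(-189 - 1*(-5)))/(22254 - 44930) = -5*√(-189 + 5)/(-22676) = -10*I*√46*(-1/22676) = 5*I*√46/11338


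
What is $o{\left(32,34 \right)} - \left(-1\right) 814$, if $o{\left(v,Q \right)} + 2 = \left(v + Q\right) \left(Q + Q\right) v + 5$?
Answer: $144433$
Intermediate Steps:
$o{\left(v,Q \right)} = 3 + 2 Q v \left(Q + v\right)$ ($o{\left(v,Q \right)} = -2 + \left(\left(v + Q\right) \left(Q + Q\right) v + 5\right) = -2 + \left(\left(Q + v\right) 2 Q v + 5\right) = -2 + \left(2 Q \left(Q + v\right) v + 5\right) = -2 + \left(2 Q v \left(Q + v\right) + 5\right) = -2 + \left(5 + 2 Q v \left(Q + v\right)\right) = 3 + 2 Q v \left(Q + v\right)$)
$o{\left(32,34 \right)} - \left(-1\right) 814 = \left(3 + 2 \cdot 34 \cdot 32^{2} + 2 \cdot 32 \cdot 34^{2}\right) - \left(-1\right) 814 = \left(3 + 2 \cdot 34 \cdot 1024 + 2 \cdot 32 \cdot 1156\right) - -814 = \left(3 + 69632 + 73984\right) + 814 = 143619 + 814 = 144433$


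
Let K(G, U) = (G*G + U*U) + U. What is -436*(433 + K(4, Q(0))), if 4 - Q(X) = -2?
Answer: -214076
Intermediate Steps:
Q(X) = 6 (Q(X) = 4 - 1*(-2) = 4 + 2 = 6)
K(G, U) = U + G² + U² (K(G, U) = (G² + U²) + U = U + G² + U²)
-436*(433 + K(4, Q(0))) = -436*(433 + (6 + 4² + 6²)) = -436*(433 + (6 + 16 + 36)) = -436*(433 + 58) = -436*491 = -214076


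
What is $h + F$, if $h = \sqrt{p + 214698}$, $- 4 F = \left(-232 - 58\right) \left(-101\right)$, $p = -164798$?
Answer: $- \frac{14645}{2} + 10 \sqrt{499} \approx -7099.1$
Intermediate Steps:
$F = - \frac{14645}{2}$ ($F = - \frac{\left(-232 - 58\right) \left(-101\right)}{4} = - \frac{\left(-290\right) \left(-101\right)}{4} = \left(- \frac{1}{4}\right) 29290 = - \frac{14645}{2} \approx -7322.5$)
$h = 10 \sqrt{499}$ ($h = \sqrt{-164798 + 214698} = \sqrt{49900} = 10 \sqrt{499} \approx 223.38$)
$h + F = 10 \sqrt{499} - \frac{14645}{2} = - \frac{14645}{2} + 10 \sqrt{499}$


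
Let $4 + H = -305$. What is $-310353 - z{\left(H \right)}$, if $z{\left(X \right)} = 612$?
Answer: $-310965$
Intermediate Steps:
$H = -309$ ($H = -4 - 305 = -309$)
$-310353 - z{\left(H \right)} = -310353 - 612 = -310965$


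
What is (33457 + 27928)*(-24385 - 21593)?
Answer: -2822359530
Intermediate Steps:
(33457 + 27928)*(-24385 - 21593) = 61385*(-45978) = -2822359530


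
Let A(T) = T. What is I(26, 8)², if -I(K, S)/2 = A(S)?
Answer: 256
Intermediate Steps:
I(K, S) = -2*S
I(26, 8)² = (-2*8)² = (-16)² = 256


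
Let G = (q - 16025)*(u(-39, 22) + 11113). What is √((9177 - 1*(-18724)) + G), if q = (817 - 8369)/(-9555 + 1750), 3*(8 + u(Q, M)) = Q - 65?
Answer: 2*I*√2701158214685945/7805 ≈ 13318.0*I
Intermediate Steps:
u(Q, M) = -89/3 + Q/3 (u(Q, M) = -8 + (Q - 65)/3 = -8 + (-65 + Q)/3 = -8 + (-65/3 + Q/3) = -89/3 + Q/3)
q = 7552/7805 (q = -7552/(-7805) = -7552*(-1/7805) = 7552/7805 ≈ 0.96758)
G = -1384539722301/7805 (G = (7552/7805 - 16025)*((-89/3 + (⅓)*(-39)) + 11113) = -125067573*((-89/3 - 13) + 11113)/7805 = -125067573*(-128/3 + 11113)/7805 = -125067573/7805*33211/3 = -1384539722301/7805 ≈ -1.7739e+8)
√((9177 - 1*(-18724)) + G) = √((9177 - 1*(-18724)) - 1384539722301/7805) = √((9177 + 18724) - 1384539722301/7805) = √(27901 - 1384539722301/7805) = √(-1384321954996/7805) = 2*I*√2701158214685945/7805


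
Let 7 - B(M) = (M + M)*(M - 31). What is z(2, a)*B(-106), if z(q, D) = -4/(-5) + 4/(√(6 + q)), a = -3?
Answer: -116148/5 - 29037*√2 ≈ -64294.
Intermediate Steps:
B(M) = 7 - 2*M*(-31 + M) (B(M) = 7 - (M + M)*(M - 31) = 7 - 2*M*(-31 + M))
z(q, D) = ⅘ + 4/√(6 + q) (z(q, D) = -4*(-⅕) + 4/√(6 + q) = ⅘ + 4/√(6 + q))
z(2, a)*B(-106) = (⅘ + 4/√(6 + 2))*(7 - 2*(-106)² + 62*(-106)) = (⅘ + 4/√8)*(7 - 2*11236 - 6572) = (⅘ + 4*(√2/4))*(7 - 22472 - 6572) = (⅘ + √2)*(-29037) = -116148/5 - 29037*√2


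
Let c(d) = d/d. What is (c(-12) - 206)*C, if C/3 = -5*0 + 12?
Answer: -7380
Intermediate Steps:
c(d) = 1
C = 36 (C = 3*(-5*0 + 12) = 3*(0 + 12) = 3*12 = 36)
(c(-12) - 206)*C = (1 - 206)*36 = -205*36 = -7380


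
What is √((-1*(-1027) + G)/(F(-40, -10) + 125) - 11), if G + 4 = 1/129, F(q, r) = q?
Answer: √124485645/10965 ≈ 1.0175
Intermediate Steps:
G = -515/129 (G = -4 + 1/129 = -515/129 ≈ -3.9922)
√((-1*(-1027) + G)/(F(-40, -10) + 125) - 11) = √((-1*(-1027) - 515/129)/(-40 + 125) - 11) = √((1027 - 515/129)/85 - 11) = √((131968/129)*(1/85) - 11) = √(131968/10965 - 11) = √(11353/10965) = √124485645/10965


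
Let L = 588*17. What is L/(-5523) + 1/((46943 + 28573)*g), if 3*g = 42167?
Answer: -505239596361/279155491412 ≈ -1.8099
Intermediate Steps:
L = 9996
g = 42167/3 (g = (⅓)*42167 = 42167/3 ≈ 14056.)
L/(-5523) + 1/((46943 + 28573)*g) = 9996/(-5523) + 1/((46943 + 28573)*(42167/3)) = 9996*(-1/5523) + (3/42167)/75516 = -476/263 + (1/75516)*(3/42167) = -476/263 + 1/1061427724 = -505239596361/279155491412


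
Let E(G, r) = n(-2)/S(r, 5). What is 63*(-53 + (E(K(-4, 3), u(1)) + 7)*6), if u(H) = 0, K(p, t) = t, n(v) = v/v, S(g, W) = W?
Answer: -3087/5 ≈ -617.40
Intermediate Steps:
n(v) = 1
E(G, r) = ⅕ (E(G, r) = 1/5 = 1*(⅕) = ⅕)
63*(-53 + (E(K(-4, 3), u(1)) + 7)*6) = 63*(-53 + (⅕ + 7)*6) = 63*(-53 + (36/5)*6) = 63*(-53 + 216/5) = 63*(-49/5) = -3087/5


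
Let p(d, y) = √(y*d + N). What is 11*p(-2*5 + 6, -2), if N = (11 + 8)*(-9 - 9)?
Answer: 11*I*√334 ≈ 201.03*I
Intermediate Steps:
N = -342 (N = 19*(-18) = -342)
p(d, y) = √(-342 + d*y) (p(d, y) = √(y*d - 342) = √(d*y - 342) = √(-342 + d*y))
11*p(-2*5 + 6, -2) = 11*√(-342 + (-2*5 + 6)*(-2)) = 11*√(-342 + (-10 + 6)*(-2)) = 11*√(-342 - 4*(-2)) = 11*√(-342 + 8) = 11*√(-334) = 11*(I*√334) = 11*I*√334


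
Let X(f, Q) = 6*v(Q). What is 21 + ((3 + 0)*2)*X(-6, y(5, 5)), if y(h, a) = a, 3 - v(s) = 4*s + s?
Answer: -771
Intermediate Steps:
v(s) = 3 - 5*s (v(s) = 3 - (4*s + s) = 3 - 5*s)
X(f, Q) = 18 - 30*Q (X(f, Q) = 6*(3 - 5*Q) = 18 - 30*Q)
21 + ((3 + 0)*2)*X(-6, y(5, 5)) = 21 + ((3 + 0)*2)*(18 - 30*5) = 21 + (3*2)*(18 - 150) = 21 + 6*(-132) = 21 - 792 = -771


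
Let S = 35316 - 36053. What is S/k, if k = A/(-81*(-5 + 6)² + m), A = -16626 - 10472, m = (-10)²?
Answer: 14003/27098 ≈ 0.51675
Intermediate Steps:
m = 100
A = -27098
k = -27098/19 (k = -27098/(-81*(-5 + 6)² + 100) = -27098/(-81*1² + 100) = -27098/(-81*1 + 100) = -27098/(-81 + 100) = -27098/19 ≈ -1426.2)
S = -737
S/k = -737/(-27098/19) = -737*(-19/27098) = 14003/27098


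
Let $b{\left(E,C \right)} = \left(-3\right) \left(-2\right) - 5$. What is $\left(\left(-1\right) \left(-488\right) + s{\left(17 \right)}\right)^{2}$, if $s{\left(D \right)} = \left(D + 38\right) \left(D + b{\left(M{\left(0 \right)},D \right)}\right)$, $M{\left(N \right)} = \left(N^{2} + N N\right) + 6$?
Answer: $2184484$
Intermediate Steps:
$M{\left(N \right)} = 6 + 2 N^{2}$ ($M{\left(N \right)} = \left(N^{2} + N^{2}\right) + 6 = 2 N^{2} + 6 = 6 + 2 N^{2}$)
$b{\left(E,C \right)} = 1$ ($b{\left(E,C \right)} = 6 - 5 = 1$)
$s{\left(D \right)} = \left(1 + D\right) \left(38 + D\right)$ ($s{\left(D \right)} = \left(D + 38\right) \left(D + 1\right) = \left(38 + D\right) \left(1 + D\right) = \left(1 + D\right) \left(38 + D\right)$)
$\left(\left(-1\right) \left(-488\right) + s{\left(17 \right)}\right)^{2} = \left(\left(-1\right) \left(-488\right) + \left(38 + 17^{2} + 39 \cdot 17\right)\right)^{2} = \left(488 + \left(38 + 289 + 663\right)\right)^{2} = \left(488 + 990\right)^{2} = 1478^{2} = 2184484$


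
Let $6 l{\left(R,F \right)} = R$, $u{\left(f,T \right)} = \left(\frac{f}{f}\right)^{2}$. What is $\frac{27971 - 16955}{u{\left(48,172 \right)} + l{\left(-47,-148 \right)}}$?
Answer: $- \frac{66096}{41} \approx -1612.1$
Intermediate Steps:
$u{\left(f,T \right)} = 1$ ($u{\left(f,T \right)} = 1^{2} = 1$)
$l{\left(R,F \right)} = \frac{R}{6}$
$\frac{27971 - 16955}{u{\left(48,172 \right)} + l{\left(-47,-148 \right)}} = \frac{27971 - 16955}{1 + \frac{1}{6} \left(-47\right)} = \frac{11016}{1 - \frac{47}{6}} = \frac{11016}{- \frac{41}{6}} = 11016 \left(- \frac{6}{41}\right) = - \frac{66096}{41}$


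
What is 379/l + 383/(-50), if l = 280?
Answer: -8829/1400 ≈ -6.3064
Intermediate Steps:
379/l + 383/(-50) = 379/280 + 383/(-50) = 379*(1/280) + 383*(-1/50) = 379/280 - 383/50 = -8829/1400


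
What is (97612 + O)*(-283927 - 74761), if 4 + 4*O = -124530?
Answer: -23845040208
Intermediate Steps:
O = -62267/2 (O = -1 + (¼)*(-124530) = -1 - 62265/2 = -62267/2 ≈ -31134.)
(97612 + O)*(-283927 - 74761) = (97612 - 62267/2)*(-283927 - 74761) = (132957/2)*(-358688) = -23845040208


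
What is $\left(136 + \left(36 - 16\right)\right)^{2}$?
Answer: $24336$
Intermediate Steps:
$\left(136 + \left(36 - 16\right)\right)^{2} = \left(136 + 20\right)^{2} = 156^{2} = 24336$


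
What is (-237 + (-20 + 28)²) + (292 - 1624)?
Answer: -1505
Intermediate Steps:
(-237 + (-20 + 28)²) + (292 - 1624) = (-237 + 8²) - 1332 = (-237 + 64) - 1332 = -173 - 1332 = -1505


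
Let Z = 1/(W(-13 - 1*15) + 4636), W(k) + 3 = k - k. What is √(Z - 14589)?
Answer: 2*I*√78287085797/4633 ≈ 120.78*I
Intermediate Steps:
W(k) = -3 (W(k) = -3 + (k - k) = -3 + 0 = -3)
Z = 1/4633 (Z = 1/(-3 + 4636) = 1/4633 ≈ 0.00021584)
√(Z - 14589) = √(1/4633 - 14589) = √(-67590836/4633) = 2*I*√78287085797/4633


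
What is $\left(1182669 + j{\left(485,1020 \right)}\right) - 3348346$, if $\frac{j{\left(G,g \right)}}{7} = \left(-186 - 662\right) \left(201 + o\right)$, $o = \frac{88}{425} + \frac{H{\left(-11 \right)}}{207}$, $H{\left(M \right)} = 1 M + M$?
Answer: $- \frac{295544202251}{87975} \approx -3.3594 \cdot 10^{6}$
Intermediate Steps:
$H{\left(M \right)} = 2 M$ ($H{\left(M \right)} = M + M = 2 M$)
$o = \frac{8866}{87975}$ ($o = \frac{88}{425} + \frac{2 \left(-11\right)}{207} = 88 \cdot \frac{1}{425} - \frac{22}{207} = \frac{88}{425} - \frac{22}{207} = \frac{8866}{87975} \approx 0.10078$)
$j{\left(G,g \right)} = - \frac{105018768176}{87975}$ ($j{\left(G,g \right)} = 7 \left(-186 - 662\right) \left(201 + \frac{8866}{87975}\right) = 7 \left(\left(-848\right) \frac{17691841}{87975}\right) = 7 \left(- \frac{15002681168}{87975}\right) = - \frac{105018768176}{87975}$)
$\left(1182669 + j{\left(485,1020 \right)}\right) - 3348346 = \left(1182669 - \frac{105018768176}{87975}\right) - 3348346 = - \frac{973462901}{87975} - 3348346 = - \frac{295544202251}{87975}$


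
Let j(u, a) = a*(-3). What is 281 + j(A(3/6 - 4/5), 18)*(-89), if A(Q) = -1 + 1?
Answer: 5087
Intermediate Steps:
A(Q) = 0
j(u, a) = -3*a
281 + j(A(3/6 - 4/5), 18)*(-89) = 281 - 3*18*(-89) = 281 - 54*(-89) = 281 + 4806 = 5087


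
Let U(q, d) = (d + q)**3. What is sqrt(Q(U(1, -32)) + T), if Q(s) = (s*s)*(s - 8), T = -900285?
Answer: 2*I*sqrt(6611680772601) ≈ 5.1426e+6*I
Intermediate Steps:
Q(s) = s**2*(-8 + s)
sqrt(Q(U(1, -32)) + T) = sqrt(((-32 + 1)**3)**2*(-8 + (-32 + 1)**3) - 900285) = sqrt(((-31)**3)**2*(-8 + (-31)**3) - 900285) = sqrt((-29791)**2*(-8 - 29791) - 900285) = sqrt(887503681*(-29799) - 900285) = sqrt(-26446722190119 - 900285) = sqrt(-26446723090404) = 2*I*sqrt(6611680772601)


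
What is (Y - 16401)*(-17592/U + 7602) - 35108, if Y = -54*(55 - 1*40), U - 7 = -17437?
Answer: -380236905302/2905 ≈ -1.3089e+8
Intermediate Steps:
U = -17430 (U = 7 - 17437 = -17430)
Y = -810 (Y = -54*(55 - 40) = -54*15 = -810)
(Y - 16401)*(-17592/U + 7602) - 35108 = (-810 - 16401)*(-17592/(-17430) + 7602) - 35108 = -17211*(-17592*(-1/17430) + 7602) - 35108 = -17211*(2932/2905 + 7602) - 35108 = -17211*22086742/2905 - 35108 = -380134916562/2905 - 35108 = -380236905302/2905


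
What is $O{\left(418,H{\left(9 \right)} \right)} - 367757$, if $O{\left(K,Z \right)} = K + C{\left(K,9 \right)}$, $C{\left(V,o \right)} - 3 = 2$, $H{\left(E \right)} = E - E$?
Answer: $-367334$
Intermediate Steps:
$H{\left(E \right)} = 0$
$C{\left(V,o \right)} = 5$ ($C{\left(V,o \right)} = 3 + 2 = 5$)
$O{\left(K,Z \right)} = 5 + K$ ($O{\left(K,Z \right)} = K + 5 = 5 + K$)
$O{\left(418,H{\left(9 \right)} \right)} - 367757 = \left(5 + 418\right) - 367757 = 423 - 367757 = -367334$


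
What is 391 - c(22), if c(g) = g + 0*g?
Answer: 369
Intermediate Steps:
c(g) = g (c(g) = g + 0 = g)
391 - c(22) = 391 - 1*22 = 391 - 22 = 369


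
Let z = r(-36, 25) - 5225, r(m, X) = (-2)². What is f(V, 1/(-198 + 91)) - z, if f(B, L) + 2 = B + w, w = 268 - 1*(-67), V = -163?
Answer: 5391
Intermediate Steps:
r(m, X) = 4
w = 335 (w = 268 + 67 = 335)
z = -5221 (z = 4 - 5225 = -5221)
f(B, L) = 333 + B (f(B, L) = -2 + (B + 335) = -2 + (335 + B) = 333 + B)
f(V, 1/(-198 + 91)) - z = (333 - 163) - 1*(-5221) = 170 + 5221 = 5391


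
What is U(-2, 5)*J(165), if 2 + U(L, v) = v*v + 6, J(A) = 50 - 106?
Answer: -1624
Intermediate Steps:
J(A) = -56
U(L, v) = 4 + v² (U(L, v) = -2 + (v*v + 6) = -2 + (v² + 6) = -2 + (6 + v²) = 4 + v²)
U(-2, 5)*J(165) = (4 + 5²)*(-56) = (4 + 25)*(-56) = 29*(-56) = -1624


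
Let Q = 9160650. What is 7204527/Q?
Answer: 800503/1017850 ≈ 0.78646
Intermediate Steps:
7204527/Q = 7204527/9160650 = 7204527*(1/9160650) = 800503/1017850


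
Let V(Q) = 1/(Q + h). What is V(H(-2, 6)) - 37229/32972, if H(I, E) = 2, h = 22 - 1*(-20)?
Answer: -100319/90673 ≈ -1.1064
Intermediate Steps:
h = 42 (h = 22 + 20 = 42)
V(Q) = 1/(42 + Q) (V(Q) = 1/(Q + 42) = 1/(42 + Q))
V(H(-2, 6)) - 37229/32972 = 1/(42 + 2) - 37229/32972 = 1/44 - 37229/32972 = -100319/90673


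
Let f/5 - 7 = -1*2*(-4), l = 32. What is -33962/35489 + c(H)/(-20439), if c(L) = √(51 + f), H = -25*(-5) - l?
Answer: -33962/35489 - √14/6813 ≈ -0.95752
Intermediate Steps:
f = 75 (f = 35 + 5*(-1*2*(-4)) = 35 + 5*(-2*(-4)) = 35 + 5*8 = 35 + 40 = 75)
H = 93 (H = -25*(-5) - 1*32 = 125 - 32 = 93)
c(L) = 3*√14 (c(L) = √(51 + 75) = √126 = 3*√14)
-33962/35489 + c(H)/(-20439) = -33962/35489 + (3*√14)/(-20439) = -33962*1/35489 + (3*√14)*(-1/20439) = -33962/35489 - √14/6813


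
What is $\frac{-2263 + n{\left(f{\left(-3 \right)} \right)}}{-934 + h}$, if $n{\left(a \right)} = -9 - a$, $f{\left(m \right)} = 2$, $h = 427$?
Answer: $\frac{758}{169} \approx 4.4852$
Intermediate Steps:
$\frac{-2263 + n{\left(f{\left(-3 \right)} \right)}}{-934 + h} = \frac{-2263 - 11}{-934 + 427} = \frac{-2263 - 11}{-507} = \left(-2263 - 11\right) \left(- \frac{1}{507}\right) = \left(-2274\right) \left(- \frac{1}{507}\right) = \frac{758}{169}$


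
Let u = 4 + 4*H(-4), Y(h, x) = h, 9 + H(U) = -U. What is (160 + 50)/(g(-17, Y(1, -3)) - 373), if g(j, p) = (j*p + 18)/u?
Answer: -3360/5969 ≈ -0.56291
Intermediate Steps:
H(U) = -9 - U
u = -16 (u = 4 + 4*(-9 - 1*(-4)) = 4 + 4*(-9 + 4) = 4 + 4*(-5) = 4 - 20 = -16)
g(j, p) = -9/8 - j*p/16 (g(j, p) = (j*p + 18)/(-16) = (18 + j*p)*(-1/16) = -9/8 - j*p/16)
(160 + 50)/(g(-17, Y(1, -3)) - 373) = (160 + 50)/((-9/8 - 1/16*(-17)*1) - 373) = 210/((-9/8 + 17/16) - 373) = 210/(-1/16 - 373) = 210/(-5969/16) = 210*(-16/5969) = -3360/5969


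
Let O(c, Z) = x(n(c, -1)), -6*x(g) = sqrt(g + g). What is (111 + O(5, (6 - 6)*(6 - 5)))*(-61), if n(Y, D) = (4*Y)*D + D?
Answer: -6771 + 61*I*sqrt(42)/6 ≈ -6771.0 + 65.888*I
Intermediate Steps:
n(Y, D) = D + 4*D*Y (n(Y, D) = 4*D*Y + D = D + 4*D*Y)
x(g) = -sqrt(2)*sqrt(g)/6 (x(g) = -sqrt(g + g)/6 = -sqrt(2)*sqrt(g)/6)
O(c, Z) = -sqrt(2)*sqrt(-1 - 4*c)/6 (O(c, Z) = -sqrt(2)*sqrt(-(1 + 4*c))/6 = -sqrt(2)*sqrt(-1 - 4*c)/6)
(111 + O(5, (6 - 6)*(6 - 5)))*(-61) = (111 - sqrt(-2 - 8*5)/6)*(-61) = (111 - sqrt(-2 - 40)/6)*(-61) = (111 - I*sqrt(42)/6)*(-61) = -6771 + 61*I*sqrt(42)/6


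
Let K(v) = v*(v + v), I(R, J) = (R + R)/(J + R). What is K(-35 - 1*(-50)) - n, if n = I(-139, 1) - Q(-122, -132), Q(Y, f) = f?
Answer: 21803/69 ≈ 315.99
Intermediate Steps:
I(R, J) = 2*R/(J + R) (I(R, J) = (2*R)/(J + R) = 2*R/(J + R))
K(v) = 2*v**2 (K(v) = v*(2*v) = 2*v**2)
n = 9247/69 (n = 2*(-139)/(1 - 139) - 1*(-132) = 2*(-139)/(-138) + 132 = 2*(-139)*(-1/138) + 132 = 139/69 + 132 = 9247/69 ≈ 134.01)
K(-35 - 1*(-50)) - n = 2*(-35 - 1*(-50))**2 - 1*9247/69 = 2*(-35 + 50)**2 - 9247/69 = 2*15**2 - 9247/69 = 2*225 - 9247/69 = 450 - 9247/69 = 21803/69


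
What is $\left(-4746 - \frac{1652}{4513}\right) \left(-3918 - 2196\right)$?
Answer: $\frac{130964019900}{4513} \approx 2.9019 \cdot 10^{7}$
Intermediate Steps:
$\left(-4746 - \frac{1652}{4513}\right) \left(-3918 - 2196\right) = \left(-4746 - \frac{1652}{4513}\right) \left(-6114\right) = \left(- \frac{21420350}{4513}\right) \left(-6114\right) = \frac{130964019900}{4513}$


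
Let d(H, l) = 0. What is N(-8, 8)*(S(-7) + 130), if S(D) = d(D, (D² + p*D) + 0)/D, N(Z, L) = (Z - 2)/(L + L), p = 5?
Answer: -325/4 ≈ -81.250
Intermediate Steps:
N(Z, L) = (-2 + Z)/(2*L) (N(Z, L) = (-2 + Z)/((2*L)) = (-2 + Z)*(1/(2*L)) = (-2 + Z)/(2*L))
S(D) = 0 (S(D) = 0/D = 0)
N(-8, 8)*(S(-7) + 130) = ((½)*(-2 - 8)/8)*(0 + 130) = ((½)*(⅛)*(-10))*130 = -5/8*130 = -325/4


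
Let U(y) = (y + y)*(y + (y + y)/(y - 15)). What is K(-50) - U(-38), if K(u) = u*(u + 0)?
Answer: -14788/53 ≈ -279.02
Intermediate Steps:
K(u) = u² (K(u) = u*u = u²)
U(y) = 2*y*(y + 2*y/(-15 + y)) (U(y) = (2*y)*(y + (2*y)/(-15 + y)) = (2*y)*(y + 2*y/(-15 + y)) = 2*y*(y + 2*y/(-15 + y)))
K(-50) - U(-38) = (-50)² - 2*(-38)²*(-13 - 38)/(-15 - 38) = 2500 - 2*1444*(-51)/(-53) = 2500 - 2*1444*(-1)*(-51)/53 = 2500 - 1*147288/53 = 2500 - 147288/53 = -14788/53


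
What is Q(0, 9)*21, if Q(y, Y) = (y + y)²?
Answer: 0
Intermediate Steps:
Q(y, Y) = 4*y² (Q(y, Y) = (2*y)² = 4*y²)
Q(0, 9)*21 = (4*0²)*21 = (4*0)*21 = 0*21 = 0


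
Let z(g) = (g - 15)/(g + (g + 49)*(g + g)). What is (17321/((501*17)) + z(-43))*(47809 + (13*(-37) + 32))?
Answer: 481955488000/4761003 ≈ 1.0123e+5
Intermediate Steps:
z(g) = (-15 + g)/(g + 2*g*(49 + g)) (z(g) = (-15 + g)/(g + (49 + g)*(2*g)) = (-15 + g)/(g + 2*g*(49 + g)))
(17321/((501*17)) + z(-43))*(47809 + (13*(-37) + 32)) = (17321/((501*17)) + (-15 - 43)/((-43)*(99 + 2*(-43))))*(47809 + (13*(-37) + 32)) = (17321/8517 - 1/43*(-58)/(99 - 86))*(47809 + (-481 + 32)) = (17321*(1/8517) - 1/43*(-58)/13)*(47809 - 449) = (17321/8517 - 1/43*1/13*(-58))*47360 = (17321/8517 + 58/559)*47360 = (10176425/4761003)*47360 = 481955488000/4761003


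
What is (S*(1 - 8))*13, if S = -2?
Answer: 182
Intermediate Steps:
(S*(1 - 8))*13 = -2*(1 - 8)*13 = -2*(-7)*13 = 14*13 = 182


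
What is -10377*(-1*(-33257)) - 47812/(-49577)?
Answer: -17109413765141/49577 ≈ -3.4511e+8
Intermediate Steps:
-10377*(-1*(-33257)) - 47812/(-49577) = -10377/(1/33257) - 47812*(-1/49577) = -10377/1/33257 + 47812/49577 = -10377*33257 + 47812/49577 = -345107889 + 47812/49577 = -17109413765141/49577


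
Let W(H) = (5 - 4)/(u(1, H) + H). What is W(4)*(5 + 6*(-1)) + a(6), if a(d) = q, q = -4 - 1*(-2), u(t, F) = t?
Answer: -11/5 ≈ -2.2000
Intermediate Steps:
q = -2 (q = -4 + 2 = -2)
W(H) = 1/(1 + H) (W(H) = (5 - 4)/(1 + H) = 1/(1 + H))
a(d) = -2
W(4)*(5 + 6*(-1)) + a(6) = (5 + 6*(-1))/(1 + 4) - 2 = (5 - 6)/5 - 2 = (⅕)*(-1) - 2 = -⅕ - 2 = -11/5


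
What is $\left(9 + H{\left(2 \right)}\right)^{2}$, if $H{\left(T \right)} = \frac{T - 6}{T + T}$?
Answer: $64$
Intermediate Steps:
$H{\left(T \right)} = \frac{-6 + T}{2 T}$
$\left(9 + H{\left(2 \right)}\right)^{2} = \left(9 + \frac{-6 + 2}{2 \cdot 2}\right)^{2} = \left(9 + \frac{1}{2} \cdot \frac{1}{2} \left(-4\right)\right)^{2} = \left(9 - 1\right)^{2} = 8^{2} = 64$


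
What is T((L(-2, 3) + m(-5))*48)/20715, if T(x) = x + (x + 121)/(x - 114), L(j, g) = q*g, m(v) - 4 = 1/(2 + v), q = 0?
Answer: 11209/1284330 ≈ 0.0087275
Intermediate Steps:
m(v) = 4 + 1/(2 + v)
L(j, g) = 0 (L(j, g) = 0*g = 0)
T(x) = x + (121 + x)/(-114 + x)
T((L(-2, 3) + m(-5))*48)/20715 = ((121 + ((0 + (9 + 4*(-5))/(2 - 5))*48)**2 - 113*(0 + (9 + 4*(-5))/(2 - 5))*48)/(-114 + (0 + (9 + 4*(-5))/(2 - 5))*48))/20715 = ((121 + ((0 + (9 - 20)/(-3))*48)**2 - 113*(0 + (9 - 20)/(-3))*48)/(-114 + (0 + (9 - 20)/(-3))*48))*(1/20715) = ((121 + ((0 - 1/3*(-11))*48)**2 - 113*(0 - 1/3*(-11))*48)/(-114 + (0 - 1/3*(-11))*48))*(1/20715) = ((121 + ((0 + 11/3)*48)**2 - 113*(0 + 11/3)*48)/(-114 + (0 + 11/3)*48))*(1/20715) = ((121 + ((11/3)*48)**2 - 1243*48/3)/(-114 + (11/3)*48))*(1/20715) = ((121 + 176**2 - 113*176)/(-114 + 176))*(1/20715) = ((121 + 30976 - 19888)/62)*(1/20715) = ((1/62)*11209)*(1/20715) = (11209/62)*(1/20715) = 11209/1284330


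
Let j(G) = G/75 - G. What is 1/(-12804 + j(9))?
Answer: -25/320322 ≈ -7.8046e-5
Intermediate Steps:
j(G) = -74*G/75 (j(G) = G*(1/75) - G = G/75 - G = -74*G/75)
1/(-12804 + j(9)) = 1/(-12804 - 74/75*9) = 1/(-12804 - 222/25) = 1/(-320322/25) = -25/320322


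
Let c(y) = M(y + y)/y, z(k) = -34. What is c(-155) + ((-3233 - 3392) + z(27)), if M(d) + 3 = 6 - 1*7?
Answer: -1032141/155 ≈ -6659.0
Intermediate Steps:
M(d) = -4 (M(d) = -3 + (6 - 1*7) = -3 + (6 - 7) = -3 - 1 = -4)
c(y) = -4/y
c(-155) + ((-3233 - 3392) + z(27)) = -4/(-155) + ((-3233 - 3392) - 34) = -4*(-1/155) + (-6625 - 34) = 4/155 - 6659 = -1032141/155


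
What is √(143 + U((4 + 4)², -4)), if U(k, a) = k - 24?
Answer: √183 ≈ 13.528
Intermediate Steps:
U(k, a) = -24 + k
√(143 + U((4 + 4)², -4)) = √(143 + (-24 + (4 + 4)²)) = √(143 + (-24 + 8²)) = √(143 + (-24 + 64)) = √(143 + 40) = √183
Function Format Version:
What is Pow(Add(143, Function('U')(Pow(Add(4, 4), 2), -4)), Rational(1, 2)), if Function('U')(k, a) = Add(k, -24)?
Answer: Pow(183, Rational(1, 2)) ≈ 13.528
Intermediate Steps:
Function('U')(k, a) = Add(-24, k)
Pow(Add(143, Function('U')(Pow(Add(4, 4), 2), -4)), Rational(1, 2)) = Pow(Add(143, Add(-24, Pow(Add(4, 4), 2))), Rational(1, 2)) = Pow(Add(143, Add(-24, Pow(8, 2))), Rational(1, 2)) = Pow(Add(143, Add(-24, 64)), Rational(1, 2)) = Pow(Add(143, 40), Rational(1, 2)) = Pow(183, Rational(1, 2))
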